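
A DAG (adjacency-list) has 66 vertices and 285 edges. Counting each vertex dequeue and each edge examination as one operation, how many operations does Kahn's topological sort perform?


V = 66 (vertex processing)
E = 285 (edge processing)
V + E = 66 + 285 = 351


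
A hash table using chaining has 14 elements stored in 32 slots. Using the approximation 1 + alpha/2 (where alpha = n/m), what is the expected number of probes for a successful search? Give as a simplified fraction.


Load factor alpha = n/m = 14/32
Expected probes = 1 + alpha/2 = 1 + 14/(2*32)
= 1 + 14/64
= 64/64 + 14/64
= 78/64
Simplify: 39/32


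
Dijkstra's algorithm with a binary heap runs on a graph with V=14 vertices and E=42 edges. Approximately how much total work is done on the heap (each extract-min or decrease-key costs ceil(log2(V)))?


Dijkstra with a binary heap: each vertex is extracted once, each edge may relax once.
Each heap operation costs O(log V).
V + E = 14 + 42 = 56
ceil(log2(14)) = 4 (since 2^3 = 8 < 14 <= 16 = 2^4)
Total heap work = (V+E) * ceil(log2(V)) = 56 * 4 = 224


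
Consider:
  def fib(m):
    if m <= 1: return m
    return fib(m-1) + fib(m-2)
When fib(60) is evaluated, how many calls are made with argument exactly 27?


Let N(m) = number of times fib(m) is called while evaluating fib(60).
N(60) = 1 (the initial call).
N(59) = 1 (only fib(60) calls it).
For 1 <= m <= 58: fib(m) is called by fib(m+1) and fib(m+2), so
  N(m) = N(m+1) + N(m+2).
fib(0) is called only by fib(2), so N(0) = N(2).
Walk down from m=60:
  N(60)=1, N(59)=1, N(58)=2, N(57)=3, N(56)=5, N(55)=8, N(54)=13, N(53)=21, N(52)=34, N(51)=55, N(50)=89, N(49)=144, N(48)=233, N(47)=377, N(46)=610, N(45)=987, N(44)=1597, N(43)=2584, N(42)=4181, N(41)=6765, N(40)=10946, N(39)=17711, N(38)=28657, N(37)=46368, N(36)=75025, N(35)=121393, N(34)=196418, N(33)=317811, N(32)=514229, N(31)=832040, N(30)=1346269, N(29)=2178309, N(28)=3524578, N(27)=5702887
N(27) = 5702887


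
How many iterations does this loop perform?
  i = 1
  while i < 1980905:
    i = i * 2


The loop variable doubles each iteration:
i = 1 -> 2 -> 4 -> 8 -> 16 -> 32 -> 64 -> 128 -> 256 -> 512 -> 1024 -> 2048 -> 4096 -> 8192 -> 16384 -> 32768 -> 65536 -> 131072 -> 262144 -> 524288 -> 1048576 -> 2097152 (stop, 2097152 >= 1980905)
Number of doublings = ceil(log2(1980905)) = 21


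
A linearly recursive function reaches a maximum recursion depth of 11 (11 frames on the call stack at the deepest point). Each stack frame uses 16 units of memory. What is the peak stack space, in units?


Maximum recursion depth = 11 frames
Memory per frame = 16 units
Total stack space = depth * frame_size
= 11 * 16 = 176


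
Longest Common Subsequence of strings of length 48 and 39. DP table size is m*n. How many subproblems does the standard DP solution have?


DP table indexed by positions in both strings.
First string: 48 positions
Second string: 39 positions
Total = 48 * 39 = 1872


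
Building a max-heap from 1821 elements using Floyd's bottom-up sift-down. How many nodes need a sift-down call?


In a heap of 1821 elements (0-indexed array):
  Last element index: 1820
  Parent of last element: floor((1820 - 1) / 2) = 909
  Internal nodes: indices 0 to 909
  Count = floor(1821/2) = 910


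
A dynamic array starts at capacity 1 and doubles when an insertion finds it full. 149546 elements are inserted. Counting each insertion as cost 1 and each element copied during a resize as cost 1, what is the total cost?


n = 149546
Insertion costs: 149546
Resizes copy 1, 2, 4, ... up to the largest power of 2 that is <= n-1 = 149545, i.e. 131072.
Copy costs = 1 + 2 + 4 + 8 + 16 + 32 + 64 + 128 + 256 + 512 + 1024 + 2048 + 4096 + 8192 + 16384 + 32768 + 65536 + 131072 = 262143
Total = 149546 + 262143 = 411689


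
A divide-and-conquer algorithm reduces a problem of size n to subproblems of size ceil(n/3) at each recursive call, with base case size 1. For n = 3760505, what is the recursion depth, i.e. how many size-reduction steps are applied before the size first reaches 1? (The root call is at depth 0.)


Each step divides the size by 3 (rounding up); after k steps the size is ceil(n/3^k), which equals 1 exactly when 3^k >= n.
So the depth is the smallest k with 3^k >= 3760505, i.e. ceil(log_3(3760505)).
3^13 = 1594323 < 3760505 <= 4782969 = 3^14
Recursion depth = 14


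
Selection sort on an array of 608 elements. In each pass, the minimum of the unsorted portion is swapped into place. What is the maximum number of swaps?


Selection sort performs one swap per pass:
  Pass 1: find min in positions 0 to 607, swap with position 0
  Pass 2: find min in positions 1 to 607, swap with position 1
  Pass 3: find min in positions 2 to 607, swap with position 2
  Pass 4: find min in positions 3 to 607, swap with position 3
  Pass 5: find min in positions 4 to 607, swap with position 4
  ... (602 more passes)
Total passes (and swaps) = n - 1 = 608 - 1 = 607


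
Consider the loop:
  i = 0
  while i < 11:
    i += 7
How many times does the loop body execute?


Starting at i = 0, each iteration adds 7.
Iterations until i >= 11:
  Iteration 1: i = 0 -> i = 7
  Iteration 2: i = 7 -> i = 14
Total iterations = ceil(11/7) = 2


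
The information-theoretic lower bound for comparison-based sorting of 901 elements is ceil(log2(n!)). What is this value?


A binary decision tree of height h has at most 2^h leaves and needs at least n! of them, so h >= ceil(log2(n!)).
901! is far too large to multiply out, so use Stirling's series:
  ln(n!) ~ n ln n - n + (1/2) ln(2 pi n) + 1/(12n)  (error below 1/(360 n^3), negligible here)
  ln(901) = 6.8035053
  n ln n = 901 * 6.8035053 = 6129.9583
  (1/2) ln(2 pi * 901) = (1/2) ln(5661.1500) = 4.3207
  1/(12*901) = 0.0001
  ln(901!) ~ 6129.9583 - 901 + 4.3207 + 0.0001 = 5233.2791
Convert to base 2: log2(901!) = 5233.2791 / ln 2 = 5233.2791 / 0.69314718 = 7550.0258
ceil(7550.0258) = 7551


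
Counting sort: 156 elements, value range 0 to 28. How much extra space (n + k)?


n = 156 (output array)
k = 29 (count array for 29 distinct values)
Extra space = 156 + 29 = 185


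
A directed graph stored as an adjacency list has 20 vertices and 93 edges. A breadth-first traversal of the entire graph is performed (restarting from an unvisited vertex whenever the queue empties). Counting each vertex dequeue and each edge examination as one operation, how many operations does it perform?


A full BFS traversal dequeues each vertex once and examines each edge once.
Vertex visits: 20
Edge visits: 93
V + E = 20 + 93 = 113


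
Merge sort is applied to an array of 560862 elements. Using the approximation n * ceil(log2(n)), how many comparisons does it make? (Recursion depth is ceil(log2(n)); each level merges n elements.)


Merge sort divides the array into halves recursively.
Number of levels = ceil(log2(560862)) = 20
At each level, approximately n = 560862 comparisons are needed for merging.
Total comparisons ~ n * ceil(log2(n)) = 560862 * 20 = 11217240


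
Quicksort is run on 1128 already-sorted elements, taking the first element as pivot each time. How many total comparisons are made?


Sum of comparisons per partition:
1127 + 1126 + ... + 1 + 0
= 1128 * (1128 - 1) / 2
= 1128 * 1127 / 2
= 635628


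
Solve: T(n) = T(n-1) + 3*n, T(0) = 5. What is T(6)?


Expanding the recurrence:
T(6) = T(5) + 3*6
       = T(4) + 3*5 + 3*6
       ...
       = T(0) + 3*(1 + 2 + ... + 6)
       = 5 + 3 * 6*7/2
       = 5 + 3 * 21
       = 5 + 63 = 68


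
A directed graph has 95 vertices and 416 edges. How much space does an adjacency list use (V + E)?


Adjacency list: one list head per vertex + one entry per edge
Vertex heads: 95
Edge entries: 416
Total = 95 + 416 = 511


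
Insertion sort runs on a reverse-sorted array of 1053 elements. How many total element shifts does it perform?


Sum of shifts = 1 + 2 + 3 + ... + 1052
= 1053 * 1052 / 2
= 1107756 / 2
= 553878


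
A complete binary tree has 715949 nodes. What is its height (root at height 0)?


In a complete binary tree, level k holds nodes 2^k .. 2^(k+1)-1 (1-indexed).
Height = floor(log2(n)) = floor(log2(715949)) = 19
Check: 2^19 = 524288 <= 715949 < 1048576 = 2^20


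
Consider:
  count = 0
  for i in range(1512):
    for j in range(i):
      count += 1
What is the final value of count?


For each i, the inner loop runs i times:
  i=0: inner runs 0 times
  i=1: inner runs 1 time
  i=2: inner runs 2 times
  i=3: inner runs 3 times
  i=4: inner runs 4 times
  i=5: inner runs 5 times
  i=6: inner runs 6 times
  i=7: inner runs 7 times
  ...
Total = 0 + 1 + 2 + ... + 1511 = 1512*(1512-1)/2 = 1142316


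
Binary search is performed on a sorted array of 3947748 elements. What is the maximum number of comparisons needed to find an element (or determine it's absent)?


Binary search halves the search space each comparison:
  Step 1: search space = 3947748 -> 1973874
  Step 2: search space = 1973874 -> 986937
  Step 3: search space = 986937 -> 493468
  Step 4: search space = 493468 -> 246734
  Step 5: search space = 246734 -> 123367
  Step 6: search space = 123367 -> 61683
  Step 7: search space = 61683 -> 30841
  Step 8: search space = 30841 -> 15420
  Step 9: search space = 15420 -> 7710
  Step 10: search space = 7710 -> 3855
  Step 11: search space = 3855 -> 1927
  Step 12: search space = 1927 -> 963
  Step 13: search space = 963 -> 481
  Step 14: search space = 481 -> 240
  Step 15: search space = 240 -> 120
  Step 16: search space = 120 -> 60
  Step 17: search space = 60 -> 30
  Step 18: search space = 30 -> 15
  Step 19: search space = 15 -> 7
  Step 20: search space = 7 -> 3
  Step 21: search space = 3 -> 1
  Step 22: search space = 1 (final check)
Maximum comparisons = floor(log2(3947748)) + 1 = 21 + 1 = 22


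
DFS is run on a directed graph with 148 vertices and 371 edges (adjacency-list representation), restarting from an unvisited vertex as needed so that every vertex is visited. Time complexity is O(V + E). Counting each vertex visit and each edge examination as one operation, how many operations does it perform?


A full DFS traversal processes each vertex exactly once (push/pop on stack).
Each directed edge is examined once.
V = 148, E = 371
V + E = 519


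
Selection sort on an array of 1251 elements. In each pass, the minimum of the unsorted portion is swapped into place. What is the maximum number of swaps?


Selection sort performs one swap per pass:
  Pass 1: find min in positions 0 to 1250, swap with position 0
  Pass 2: find min in positions 1 to 1250, swap with position 1
  Pass 3: find min in positions 2 to 1250, swap with position 2
  Pass 4: find min in positions 3 to 1250, swap with position 3
  Pass 5: find min in positions 4 to 1250, swap with position 4
  ... (1245 more passes)
Total passes (and swaps) = n - 1 = 1251 - 1 = 1250


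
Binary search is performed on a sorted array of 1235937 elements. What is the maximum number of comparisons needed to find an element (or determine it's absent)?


Binary search halves the search space each comparison:
  Step 1: search space = 1235937 -> 617968
  Step 2: search space = 617968 -> 308984
  Step 3: search space = 308984 -> 154492
  Step 4: search space = 154492 -> 77246
  Step 5: search space = 77246 -> 38623
  Step 6: search space = 38623 -> 19311
  Step 7: search space = 19311 -> 9655
  Step 8: search space = 9655 -> 4827
  Step 9: search space = 4827 -> 2413
  Step 10: search space = 2413 -> 1206
  Step 11: search space = 1206 -> 603
  Step 12: search space = 603 -> 301
  Step 13: search space = 301 -> 150
  Step 14: search space = 150 -> 75
  Step 15: search space = 75 -> 37
  Step 16: search space = 37 -> 18
  Step 17: search space = 18 -> 9
  Step 18: search space = 9 -> 4
  Step 19: search space = 4 -> 2
  Step 20: search space = 2 -> 1
  Step 21: search space = 1 (final check)
Maximum comparisons = floor(log2(1235937)) + 1 = 20 + 1 = 21


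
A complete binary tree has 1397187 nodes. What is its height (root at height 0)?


In a complete binary tree, level k holds nodes 2^k .. 2^(k+1)-1 (1-indexed).
Height = floor(log2(n)) = floor(log2(1397187)) = 20
Check: 2^20 = 1048576 <= 1397187 < 2097152 = 2^21


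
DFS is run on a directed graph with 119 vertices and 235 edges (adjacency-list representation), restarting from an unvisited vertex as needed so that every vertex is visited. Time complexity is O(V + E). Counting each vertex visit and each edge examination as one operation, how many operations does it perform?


A full DFS traversal processes each vertex exactly once (push/pop on stack).
Each directed edge is examined once.
V = 119, E = 235
V + E = 354


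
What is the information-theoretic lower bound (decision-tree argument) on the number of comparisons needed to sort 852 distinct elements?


A binary decision tree of height h has at most 2^h leaves and needs at least n! of them, so h >= ceil(log2(n!)).
852! is far too large to multiply out, so use Stirling's series:
  ln(n!) ~ n ln n - n + (1/2) ln(2 pi n) + 1/(12n)  (error below 1/(360 n^3), negligible here)
  ln(852) = 6.7475865
  n ln n = 852 * 6.7475865 = 5748.9437
  (1/2) ln(2 pi * 852) = (1/2) ln(5353.2739) = 4.2927
  1/(12*852) = 0.0001
  ln(852!) ~ 5748.9437 - 852 + 4.2927 + 0.0001 = 4901.2365
Convert to base 2: log2(852!) = 4901.2365 / ln 2 = 4901.2365 / 0.69314718 = 7070.9896
ceil(7070.9896) = 7071


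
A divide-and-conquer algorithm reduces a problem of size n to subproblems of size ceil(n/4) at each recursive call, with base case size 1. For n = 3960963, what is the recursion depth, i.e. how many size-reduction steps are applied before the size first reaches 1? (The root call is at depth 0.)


Each step divides the size by 4 (rounding up); after k steps the size is ceil(n/4^k), which equals 1 exactly when 4^k >= n.
So the depth is the smallest k with 4^k >= 3960963, i.e. ceil(log_4(3960963)).
4^10 = 1048576 < 3960963 <= 4194304 = 4^11
Recursion depth = 11


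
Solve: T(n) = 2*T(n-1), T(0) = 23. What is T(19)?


Unrolling:
T(19) = 2*T(18) = 2^2*T(17) = ... = 2^19*T(0)
= 2^19 * 23
= 524288 * 23 = 12058624


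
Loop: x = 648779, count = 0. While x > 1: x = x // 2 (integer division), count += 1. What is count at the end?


The variable x halves each step:
x = 648779 -> 324389 -> 162194 -> 81097 -> 40548 -> 20274 -> 10137 -> 5068 -> 2534 -> 1267 -> 633 -> 316 -> 158 -> 79 -> 39 -> 19 -> 9 -> 4 -> 2 -> 1
Number of halvings = floor(log2(648779)) = 19


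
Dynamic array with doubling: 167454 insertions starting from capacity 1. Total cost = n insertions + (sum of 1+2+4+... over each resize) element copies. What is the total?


n = 167454
Insertion costs: 167454
Resizes copy 1, 2, 4, ... up to the largest power of 2 that is <= n-1 = 167453, i.e. 131072.
Copy costs = 1 + 2 + 4 + 8 + 16 + 32 + 64 + 128 + 256 + 512 + 1024 + 2048 + 4096 + 8192 + 16384 + 32768 + 65536 + 131072 = 262143
Total = 167454 + 262143 = 429597


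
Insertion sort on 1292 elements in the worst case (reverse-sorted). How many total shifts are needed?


In the worst case (reverse-sorted), each element shifts past all previous:
  Element 1: 1 shifts
  Element 2: 2 shifts
  Element 3: 3 shifts
  Element 4: 4 shifts
  Element 5: 5 shifts
  ...
  Element 1291: 1291 shifts
Total = 1 + 2 + ... + 1291
= 1292*(1292-1)/2 = 833986


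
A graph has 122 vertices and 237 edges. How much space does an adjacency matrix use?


Adjacency matrix: V x V grid of entries
Space = V^2 = 122^2 = 122 * 122 = 14884


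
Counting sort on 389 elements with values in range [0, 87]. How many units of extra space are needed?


Output array size: 389 (to store sorted result)
Count array size: 88 (one slot per possible value, range 0 to 87)
Total extra space = 389 + 88 = 477


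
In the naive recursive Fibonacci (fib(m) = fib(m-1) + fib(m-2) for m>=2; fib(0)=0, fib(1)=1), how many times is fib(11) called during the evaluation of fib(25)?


Let N(m) = number of times fib(m) is called while evaluating fib(25).
N(25) = 1 (the initial call).
N(24) = 1 (only fib(25) calls it).
For 1 <= m <= 23: fib(m) is called by fib(m+1) and fib(m+2), so
  N(m) = N(m+1) + N(m+2).
fib(0) is called only by fib(2), so N(0) = N(2).
Walk down from m=25:
  N(25)=1, N(24)=1, N(23)=2, N(22)=3, N(21)=5, N(20)=8, N(19)=13, N(18)=21, N(17)=34, N(16)=55, N(15)=89, N(14)=144, N(13)=233, N(12)=377, N(11)=610
N(11) = 610


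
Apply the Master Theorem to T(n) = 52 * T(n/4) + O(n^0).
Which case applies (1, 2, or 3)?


The Master Theorem: T(n) = a*T(n/b) + O(n^c)
  a = 52, b = 4, c = 0
log_b(a) = log_4(52) ~ 2.85
Compare b^c with a: 4^0 = 1 < 52, so c < log_b(a).
Since c < log_b(a), Case 1 applies.
T(n) = O(n^(log_4 52)) ~ O(n^2.85)
Master Theorem case = 1


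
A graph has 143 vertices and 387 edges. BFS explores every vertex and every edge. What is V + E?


A full BFS traversal dequeues each vertex once and examines each edge once.
Vertex visits: 143
Edge visits: 387
V + E = 143 + 387 = 530


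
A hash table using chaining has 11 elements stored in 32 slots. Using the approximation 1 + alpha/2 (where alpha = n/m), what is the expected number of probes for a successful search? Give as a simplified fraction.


Load factor alpha = n/m = 11/32
Expected probes = 1 + alpha/2 = 1 + 11/(2*32)
= 1 + 11/64
= 64/64 + 11/64
= 75/64


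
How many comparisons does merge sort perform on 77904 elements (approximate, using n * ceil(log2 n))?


Recursion depth: ceil(log2(77904)) = 17
Each recursion level merges n = 77904 elements
Total = 77904 * 17 = 1324368


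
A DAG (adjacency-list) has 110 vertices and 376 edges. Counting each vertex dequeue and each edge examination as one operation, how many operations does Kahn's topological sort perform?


V = 110 (vertex processing)
E = 376 (edge processing)
V + E = 110 + 376 = 486


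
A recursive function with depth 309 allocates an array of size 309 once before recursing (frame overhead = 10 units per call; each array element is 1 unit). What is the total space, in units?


Array allocation: 309 units (allocated once)
Stack frames: 309 deep * 10 per frame = 3090 units
Total = 309 + 3090 = 3399


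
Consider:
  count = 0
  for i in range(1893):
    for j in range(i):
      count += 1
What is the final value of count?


For each i, the inner loop runs i times:
  i=0: inner runs 0 times
  i=1: inner runs 1 time
  i=2: inner runs 2 times
  i=3: inner runs 3 times
  i=4: inner runs 4 times
  i=5: inner runs 5 times
  i=6: inner runs 6 times
  i=7: inner runs 7 times
  ...
Total = 0 + 1 + 2 + ... + 1892 = 1893*(1893-1)/2 = 1790778


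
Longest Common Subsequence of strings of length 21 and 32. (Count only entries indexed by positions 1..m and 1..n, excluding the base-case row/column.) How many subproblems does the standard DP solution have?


DP table indexed by positions in both strings.
First string: 21 positions
Second string: 32 positions
Total = 21 * 32 = 672


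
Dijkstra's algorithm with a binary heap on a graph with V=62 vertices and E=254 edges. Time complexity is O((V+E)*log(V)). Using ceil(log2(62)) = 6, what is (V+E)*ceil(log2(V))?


Dijkstra with a binary heap: each vertex is extracted once, each edge may relax once.
Each heap operation costs O(log V).
V + E = 62 + 254 = 316
ceil(log2(62)) = 6 (since 2^5 = 32 < 62 <= 64 = 2^6)
Total heap work = (V+E) * ceil(log2(V)) = 316 * 6 = 1896


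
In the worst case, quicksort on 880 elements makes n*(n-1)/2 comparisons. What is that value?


Sum of comparisons per partition:
879 + 878 + ... + 1 + 0
= 880 * (880 - 1) / 2
= 880 * 879 / 2
= 386760


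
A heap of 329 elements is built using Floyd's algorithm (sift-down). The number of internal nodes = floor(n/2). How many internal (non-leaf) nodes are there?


Leaf nodes occupy roughly half the array.
Sift-down is called for each internal node, starting from the last one.
Internal nodes = floor(n/2) = floor(329/2) = 164


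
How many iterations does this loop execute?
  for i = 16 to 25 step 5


The loop variable i takes values starting at 16 and increments by 5 each iteration.
Sequence: i = 16, 21
The upper bound 25 is inclusive, so the count is floor((last - first) / step) + 1:
floor((25 - 16) / 5) + 1 = floor(9/5) + 1 = 1 + 1 = 2


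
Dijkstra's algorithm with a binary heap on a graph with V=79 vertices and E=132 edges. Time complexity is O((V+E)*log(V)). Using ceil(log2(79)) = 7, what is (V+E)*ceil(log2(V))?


Dijkstra with a binary heap: each vertex is extracted once, each edge may relax once.
Each heap operation costs O(log V).
V + E = 79 + 132 = 211
ceil(log2(79)) = 7 (since 2^6 = 64 < 79 <= 128 = 2^7)
Total heap work = (V+E) * ceil(log2(V)) = 211 * 7 = 1477


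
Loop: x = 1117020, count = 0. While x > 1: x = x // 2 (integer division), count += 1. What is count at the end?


The variable x halves each step:
x = 1117020 -> 558510 -> 279255 -> 139627 -> 69813 -> 34906 -> 17453 -> 8726 -> 4363 -> 2181 -> 1090 -> 545 -> 272 -> 136 -> 68 -> 34 -> 17 -> 8 -> 4 -> 2 -> 1
Number of halvings = floor(log2(1117020)) = 20


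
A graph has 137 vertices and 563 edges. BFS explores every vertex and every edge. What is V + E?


A full BFS traversal dequeues each vertex once and examines each edge once.
Vertex visits: 137
Edge visits: 563
V + E = 137 + 563 = 700


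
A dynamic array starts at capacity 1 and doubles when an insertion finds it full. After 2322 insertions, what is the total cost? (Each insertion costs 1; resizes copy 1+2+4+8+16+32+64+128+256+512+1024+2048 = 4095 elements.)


Insertion cost: 2322 (one per element)
Resizes occur just before inserting elements 2, 3, 5, 9, ...
Elements copied at each resize: 1 + 2 + 4 + 8 + 16 + 32 + 64 + 128 + 256 + 512 + 1024 + 2048
Sum of copies = 4095 (geometric series: 2^k - 1)
Total = 2322 + 4095 = 6417


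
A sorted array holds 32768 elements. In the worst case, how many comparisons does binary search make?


Halving sequence: 32768 -> 16384 -> 8192 -> 4096 -> 2048 -> 1024 -> 512 -> 256 -> 128 -> 64 -> 32 -> 16 -> 8 -> 4 -> 2 -> 1
Number of halvings = 15
Max comparisons = 15 + 1 = 16


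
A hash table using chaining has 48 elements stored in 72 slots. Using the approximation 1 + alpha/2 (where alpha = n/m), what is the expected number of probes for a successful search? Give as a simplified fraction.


Load factor alpha = n/m = 48/72
Expected probes = 1 + alpha/2 = 1 + 48/(2*72)
= 1 + 48/144
= 144/144 + 48/144
= 192/144
Simplify: 4/3


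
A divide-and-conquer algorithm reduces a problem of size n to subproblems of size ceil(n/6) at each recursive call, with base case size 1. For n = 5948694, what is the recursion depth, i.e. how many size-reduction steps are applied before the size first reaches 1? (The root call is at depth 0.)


Each step divides the size by 6 (rounding up); after k steps the size is ceil(n/6^k), which equals 1 exactly when 6^k >= n.
So the depth is the smallest k with 6^k >= 5948694, i.e. ceil(log_6(5948694)).
6^8 = 1679616 < 5948694 <= 10077696 = 6^9
Recursion depth = 9


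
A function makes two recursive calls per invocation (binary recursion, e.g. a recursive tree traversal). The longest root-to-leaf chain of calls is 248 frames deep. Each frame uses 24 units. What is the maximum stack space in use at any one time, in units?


Binary recursion: the two calls run one after the other, so only one root-to-leaf chain of frames is on the stack at a time.
Maximum depth (longest chain) = 248 frames
Each frame = 24 units
Max stack space = 248 * 24 = 5952


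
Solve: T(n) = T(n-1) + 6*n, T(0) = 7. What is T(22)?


Expanding the recurrence:
T(22) = T(21) + 6*22
       = T(20) + 6*21 + 6*22
       ...
       = T(0) + 6*(1 + 2 + ... + 22)
       = 7 + 6 * 22*23/2
       = 7 + 6 * 253
       = 7 + 1518 = 1525


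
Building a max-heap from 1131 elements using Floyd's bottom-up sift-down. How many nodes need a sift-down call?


In a heap of 1131 elements (0-indexed array):
  Last element index: 1130
  Parent of last element: floor((1130 - 1) / 2) = 564
  Internal nodes: indices 0 to 564
  Count = floor(1131/2) = 565


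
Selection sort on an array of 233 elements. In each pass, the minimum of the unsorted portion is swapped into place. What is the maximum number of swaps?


Selection sort performs one swap per pass:
  Pass 1: find min in positions 0 to 232, swap with position 0
  Pass 2: find min in positions 1 to 232, swap with position 1
  Pass 3: find min in positions 2 to 232, swap with position 2
  Pass 4: find min in positions 3 to 232, swap with position 3
  Pass 5: find min in positions 4 to 232, swap with position 4
  ... (227 more passes)
Total passes (and swaps) = n - 1 = 233 - 1 = 232


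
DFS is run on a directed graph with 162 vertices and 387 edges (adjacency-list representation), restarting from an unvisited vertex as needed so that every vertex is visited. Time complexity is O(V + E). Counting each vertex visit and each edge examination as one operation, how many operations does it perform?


A full DFS traversal processes each vertex exactly once (push/pop on stack).
Each directed edge is examined once.
V = 162, E = 387
V + E = 549


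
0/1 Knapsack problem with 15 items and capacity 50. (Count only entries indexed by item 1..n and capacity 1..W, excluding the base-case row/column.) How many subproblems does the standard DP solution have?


The DP table is indexed by (item, capacity).
Rows: 15 items
Columns: 50 capacity values (1 to W)
Total subproblems = 15 * 50 = 750


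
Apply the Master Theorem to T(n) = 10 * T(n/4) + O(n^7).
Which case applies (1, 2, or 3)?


The Master Theorem: T(n) = a*T(n/b) + O(n^c)
  a = 10, b = 4, c = 7
log_b(a) = log_4(10) ~ 1.661
Compare b^c with a: 4^7 = 16384 > 10, so c > log_b(a).
Since c > log_b(a), Case 3 applies.
T(n) = O(n^7)
Master Theorem case = 3


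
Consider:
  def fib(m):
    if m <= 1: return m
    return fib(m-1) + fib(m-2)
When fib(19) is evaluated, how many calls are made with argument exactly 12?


Let N(m) = number of times fib(m) is called while evaluating fib(19).
N(19) = 1 (the initial call).
N(18) = 1 (only fib(19) calls it).
For 1 <= m <= 17: fib(m) is called by fib(m+1) and fib(m+2), so
  N(m) = N(m+1) + N(m+2).
fib(0) is called only by fib(2), so N(0) = N(2).
Walk down from m=19:
  N(19)=1, N(18)=1, N(17)=2, N(16)=3, N(15)=5, N(14)=8, N(13)=13, N(12)=21
N(12) = 21


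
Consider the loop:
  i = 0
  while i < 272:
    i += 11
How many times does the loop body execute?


Starting at i = 0, each iteration adds 11.
Iterations until i >= 272:
  Iteration 1: i = 0 -> i = 11
  Iteration 2: i = 11 -> i = 22
  Iteration 3: i = 22 -> i = 33
  Iteration 4: i = 33 -> i = 44
  Iteration 5: i = 44 -> i = 55
  Iteration 6: i = 55 -> i = 66
  Iteration 7: i = 66 -> i = 77
  Iteration 8: i = 77 -> i = 88
  ... continuing ...
Total iterations = ceil(272/11) = 25


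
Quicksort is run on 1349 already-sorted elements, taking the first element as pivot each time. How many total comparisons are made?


Sum of comparisons per partition:
1348 + 1347 + ... + 1 + 0
= 1349 * (1349 - 1) / 2
= 1349 * 1348 / 2
= 909226


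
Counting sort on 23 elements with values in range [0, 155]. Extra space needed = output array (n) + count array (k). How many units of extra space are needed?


Output array size: 23 (to store sorted result)
Count array size: 156 (one slot per possible value, range 0 to 155)
Total extra space = 23 + 156 = 179


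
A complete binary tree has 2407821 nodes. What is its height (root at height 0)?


In a complete binary tree, level k holds nodes 2^k .. 2^(k+1)-1 (1-indexed).
Height = floor(log2(n)) = floor(log2(2407821)) = 21
Check: 2^21 = 2097152 <= 2407821 < 4194304 = 2^22


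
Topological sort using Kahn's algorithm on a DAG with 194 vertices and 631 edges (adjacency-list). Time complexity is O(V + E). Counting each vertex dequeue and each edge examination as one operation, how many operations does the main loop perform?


Kahn's algorithm:
  1. Compute in-degrees: O(V + E)
  2. Process queue: each vertex dequeued once (O(V))
     each edge examined once (O(E))
Total = V + E = 194 + 631 = 825


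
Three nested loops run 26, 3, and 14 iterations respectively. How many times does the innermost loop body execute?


Loop 1 (outermost): 26 iterations
Loop 2 (middle): 3 iterations per outer
Loop 3 (innermost): 14 iterations per middle
Total = 26 * 3 * 14 = 1092


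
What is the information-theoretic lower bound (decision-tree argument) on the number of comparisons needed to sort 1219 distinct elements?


A binary decision tree of height h has at most 2^h leaves and needs at least n! of them, so h >= ceil(log2(n!)).
1219! is far too large to multiply out, so use Stirling's series:
  ln(n!) ~ n ln n - n + (1/2) ln(2 pi n) + 1/(12n)  (error below 1/(360 n^3), negligible here)
  ln(1219) = 7.1057861
  n ln n = 1219 * 7.1057861 = 8661.9533
  (1/2) ln(2 pi * 1219) = (1/2) ln(7659.2029) = 4.4718
  1/(12*1219) = 0.0001
  ln(1219!) ~ 8661.9533 - 1219 + 4.4718 + 0.0001 = 7447.4252
Convert to base 2: log2(1219!) = 7447.4252 / ln 2 = 7447.4252 / 0.69314718 = 10744.3634
ceil(10744.3634) = 10745


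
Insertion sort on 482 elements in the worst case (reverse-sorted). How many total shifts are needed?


In the worst case (reverse-sorted), each element shifts past all previous:
  Element 1: 1 shifts
  Element 2: 2 shifts
  Element 3: 3 shifts
  Element 4: 4 shifts
  Element 5: 5 shifts
  ...
  Element 481: 481 shifts
Total = 1 + 2 + ... + 481
= 482*(482-1)/2 = 115921


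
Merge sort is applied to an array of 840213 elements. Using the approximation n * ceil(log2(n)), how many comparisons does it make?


Merge sort divides the array into halves recursively.
Number of levels = ceil(log2(840213)) = 20
At each level, approximately n = 840213 comparisons are needed for merging.
Total comparisons ~ n * ceil(log2(n)) = 840213 * 20 = 16804260


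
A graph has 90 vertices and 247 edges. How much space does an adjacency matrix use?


Adjacency matrix: V x V grid of entries
Space = V^2 = 90^2 = 90 * 90 = 8100


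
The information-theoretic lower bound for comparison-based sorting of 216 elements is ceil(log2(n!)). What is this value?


A binary decision tree of height h has at most 2^h leaves and needs at least n! of them, so h >= ceil(log2(n!)).
216! is far too large to multiply out, so use Stirling's series:
  ln(n!) ~ n ln n - n + (1/2) ln(2 pi n) + 1/(12n)  (error below 1/(360 n^3), negligible here)
  ln(216) = 5.3752784
  n ln n = 216 * 5.3752784 = 1161.0601
  (1/2) ln(2 pi * 216) = (1/2) ln(1357.1680) = 3.6066
  1/(12*216) = 0.0004
  ln(216!) ~ 1161.0601 - 216 + 3.6066 + 0.0004 = 948.6671
Convert to base 2: log2(216!) = 948.6671 / ln 2 = 948.6671 / 0.69314718 = 1368.6373
ceil(1368.6373) = 1369


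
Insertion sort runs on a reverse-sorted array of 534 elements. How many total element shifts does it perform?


Sum of shifts = 1 + 2 + 3 + ... + 533
= 534 * 533 / 2
= 284622 / 2
= 142311


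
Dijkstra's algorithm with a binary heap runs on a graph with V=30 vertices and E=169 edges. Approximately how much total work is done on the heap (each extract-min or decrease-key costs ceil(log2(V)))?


Dijkstra with a binary heap: each vertex is extracted once, each edge may relax once.
Each heap operation costs O(log V).
V + E = 30 + 169 = 199
ceil(log2(30)) = 5 (since 2^4 = 16 < 30 <= 32 = 2^5)
Total heap work = (V+E) * ceil(log2(V)) = 199 * 5 = 995


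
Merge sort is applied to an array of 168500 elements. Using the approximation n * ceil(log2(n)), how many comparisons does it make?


Merge sort divides the array into halves recursively.
Number of levels = ceil(log2(168500)) = 18
At each level, approximately n = 168500 comparisons are needed for merging.
Total comparisons ~ n * ceil(log2(n)) = 168500 * 18 = 3033000


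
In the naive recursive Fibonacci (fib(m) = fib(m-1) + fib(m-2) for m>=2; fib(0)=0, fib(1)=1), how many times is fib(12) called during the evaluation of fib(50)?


Let N(m) = number of times fib(m) is called while evaluating fib(50).
N(50) = 1 (the initial call).
N(49) = 1 (only fib(50) calls it).
For 1 <= m <= 48: fib(m) is called by fib(m+1) and fib(m+2), so
  N(m) = N(m+1) + N(m+2).
fib(0) is called only by fib(2), so N(0) = N(2).
Walk down from m=50:
  N(50)=1, N(49)=1, N(48)=2, N(47)=3, N(46)=5, N(45)=8, N(44)=13, N(43)=21, N(42)=34, N(41)=55, N(40)=89, N(39)=144, N(38)=233, N(37)=377, N(36)=610, N(35)=987, N(34)=1597, N(33)=2584, N(32)=4181, N(31)=6765, N(30)=10946, N(29)=17711, N(28)=28657, N(27)=46368, N(26)=75025, N(25)=121393, N(24)=196418, N(23)=317811, N(22)=514229, N(21)=832040, N(20)=1346269, N(19)=2178309, N(18)=3524578, N(17)=5702887, N(16)=9227465, N(15)=14930352, N(14)=24157817, N(13)=39088169, N(12)=63245986
N(12) = 63245986


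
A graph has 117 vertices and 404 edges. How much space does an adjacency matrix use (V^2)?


Adjacency matrix: V x V grid of entries
Space = V^2 = 117^2 = 117 * 117 = 13689


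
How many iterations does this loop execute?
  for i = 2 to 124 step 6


The loop variable i takes values starting at 2 and increments by 6 each iteration.
Sequence: i = 2, 8, 14, 20, 26, 32, 38, 44, 50, ...
The upper bound 124 is inclusive, so the count is floor((last - first) / step) + 1:
floor((124 - 2) / 6) + 1 = floor(122/6) + 1 = 20 + 1 = 21


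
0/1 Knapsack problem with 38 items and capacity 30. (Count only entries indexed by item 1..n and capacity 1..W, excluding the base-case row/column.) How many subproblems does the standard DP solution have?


The DP table is indexed by (item, capacity).
Rows: 38 items
Columns: 30 capacity values (1 to W)
Total subproblems = 38 * 30 = 1140


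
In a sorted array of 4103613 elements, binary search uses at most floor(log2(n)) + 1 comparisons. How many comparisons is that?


Halving sequence: 4103613 -> 2051806 -> 1025903 -> 512951 -> 256475 -> 128237 -> 64118 -> 32059 -> 16029 -> 8014 -> 4007 -> 2003 -> 1001 -> 500 -> 250 -> 125 -> 62 -> 31 -> 15 -> 7 -> 3 -> 1
Number of halvings = 21
Max comparisons = 21 + 1 = 22


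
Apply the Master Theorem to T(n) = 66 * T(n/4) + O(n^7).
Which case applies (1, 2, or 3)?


The Master Theorem: T(n) = a*T(n/b) + O(n^c)
  a = 66, b = 4, c = 7
log_b(a) = log_4(66) ~ 3.022
Compare b^c with a: 4^7 = 16384 > 66, so c > log_b(a).
Since c > log_b(a), Case 3 applies.
T(n) = O(n^7)
Master Theorem case = 3


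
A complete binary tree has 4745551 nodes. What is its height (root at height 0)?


In a complete binary tree, level k holds nodes 2^k .. 2^(k+1)-1 (1-indexed).
Height = floor(log2(n)) = floor(log2(4745551)) = 22
Check: 2^22 = 4194304 <= 4745551 < 8388608 = 2^23


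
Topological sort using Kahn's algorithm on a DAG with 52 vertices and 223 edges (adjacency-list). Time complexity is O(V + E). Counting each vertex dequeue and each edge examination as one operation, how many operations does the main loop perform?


Kahn's algorithm:
  1. Compute in-degrees: O(V + E)
  2. Process queue: each vertex dequeued once (O(V))
     each edge examined once (O(E))
Total = V + E = 52 + 223 = 275


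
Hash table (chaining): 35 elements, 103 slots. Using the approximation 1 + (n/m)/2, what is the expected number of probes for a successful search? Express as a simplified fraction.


Computing expected probes:
alpha = 35/103
= 1 + alpha/2
= 1 + 35/(2*103)
= (2*103 + 35) / (2*103)
= 241/206


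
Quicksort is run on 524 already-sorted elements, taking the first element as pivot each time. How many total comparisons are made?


Sum of comparisons per partition:
523 + 522 + ... + 1 + 0
= 524 * (524 - 1) / 2
= 524 * 523 / 2
= 137026


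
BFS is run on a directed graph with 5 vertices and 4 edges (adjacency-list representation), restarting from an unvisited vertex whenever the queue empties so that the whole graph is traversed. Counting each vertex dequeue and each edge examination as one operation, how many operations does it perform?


A full BFS traversal dequeues each vertex exactly once and examines each directed edge exactly once.
V = 5 (vertex processing cost)
E = 4 (edge examination cost)
Total operations proportional to V + E = 5 + 4 = 9


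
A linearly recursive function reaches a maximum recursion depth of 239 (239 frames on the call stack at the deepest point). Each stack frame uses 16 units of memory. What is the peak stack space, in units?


Maximum recursion depth = 239 frames
Memory per frame = 16 units
Total stack space = depth * frame_size
= 239 * 16 = 3824


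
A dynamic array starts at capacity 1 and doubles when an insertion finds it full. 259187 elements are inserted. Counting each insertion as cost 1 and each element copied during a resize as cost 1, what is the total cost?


n = 259187
Insertion costs: 259187
Resizes copy 1, 2, 4, ... up to the largest power of 2 that is <= n-1 = 259186, i.e. 131072.
Copy costs = 1 + 2 + 4 + 8 + 16 + 32 + 64 + 128 + 256 + 512 + 1024 + 2048 + 4096 + 8192 + 16384 + 32768 + 65536 + 131072 = 262143
Total = 259187 + 262143 = 521330


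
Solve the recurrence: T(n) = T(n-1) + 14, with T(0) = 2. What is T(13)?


Unrolling the recurrence:
T(13) = T(12) + 14
       = T(11) + 14 + 14
       = T(10) + 14*3
       ...
       = T(0) + 14*13
       = 2 + 182 = 184


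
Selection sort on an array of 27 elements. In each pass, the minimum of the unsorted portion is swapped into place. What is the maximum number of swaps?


Selection sort performs one swap per pass:
  Pass 1: find min in positions 0 to 26, swap with position 0
  Pass 2: find min in positions 1 to 26, swap with position 1
  Pass 3: find min in positions 2 to 26, swap with position 2
  Pass 4: find min in positions 3 to 26, swap with position 3
  Pass 5: find min in positions 4 to 26, swap with position 4
  ... (21 more passes)
Total passes (and swaps) = n - 1 = 27 - 1 = 26


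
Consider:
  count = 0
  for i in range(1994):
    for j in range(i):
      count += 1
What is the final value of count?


For each i, the inner loop runs i times:
  i=0: inner runs 0 times
  i=1: inner runs 1 time
  i=2: inner runs 2 times
  i=3: inner runs 3 times
  i=4: inner runs 4 times
  i=5: inner runs 5 times
  i=6: inner runs 6 times
  i=7: inner runs 7 times
  ...
Total = 0 + 1 + 2 + ... + 1993 = 1994*(1994-1)/2 = 1987021


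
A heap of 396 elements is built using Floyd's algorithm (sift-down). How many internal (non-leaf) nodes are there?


Leaf nodes occupy roughly half the array.
Sift-down is called for each internal node, starting from the last one.
Internal nodes = floor(n/2) = floor(396/2) = 198


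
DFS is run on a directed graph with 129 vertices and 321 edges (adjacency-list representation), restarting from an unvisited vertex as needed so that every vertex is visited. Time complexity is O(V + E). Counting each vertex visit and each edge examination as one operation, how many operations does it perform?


A full DFS traversal processes each vertex exactly once (push/pop on stack).
Each directed edge is examined once.
V = 129, E = 321
V + E = 450


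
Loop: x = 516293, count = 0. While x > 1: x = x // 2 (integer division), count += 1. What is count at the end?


The variable x halves each step:
x = 516293 -> 258146 -> 129073 -> 64536 -> 32268 -> 16134 -> 8067 -> 4033 -> 2016 -> 1008 -> 504 -> 252 -> 126 -> 63 -> 31 -> 15 -> 7 -> 3 -> 1
Number of halvings = floor(log2(516293)) = 18


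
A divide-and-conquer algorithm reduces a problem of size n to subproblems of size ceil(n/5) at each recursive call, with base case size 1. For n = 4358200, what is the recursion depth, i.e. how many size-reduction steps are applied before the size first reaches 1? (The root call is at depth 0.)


Each step divides the size by 5 (rounding up); after k steps the size is ceil(n/5^k), which equals 1 exactly when 5^k >= n.
So the depth is the smallest k with 5^k >= 4358200, i.e. ceil(log_5(4358200)).
5^9 = 1953125 < 4358200 <= 9765625 = 5^10
Recursion depth = 10


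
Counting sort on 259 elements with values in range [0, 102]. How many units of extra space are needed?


Output array size: 259 (to store sorted result)
Count array size: 103 (one slot per possible value, range 0 to 102)
Total extra space = 259 + 103 = 362
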